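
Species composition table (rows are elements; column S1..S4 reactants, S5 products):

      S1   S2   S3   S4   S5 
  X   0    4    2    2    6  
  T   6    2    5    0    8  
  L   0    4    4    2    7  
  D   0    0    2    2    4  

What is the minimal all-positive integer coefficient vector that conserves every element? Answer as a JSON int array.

X: 3·0+2·4+2·2+6·2 = 24 | 4·6 = 24
T: 3·6+2·2+2·5+6·0 = 32 | 4·8 = 32
L: 3·0+2·4+2·4+6·2 = 28 | 4·7 = 28
D: 3·0+2·0+2·2+6·2 = 16 | 4·4 = 16
gcd(3,2,2,6,4) = 1

Coefficients: [3, 2, 2, 6, 4]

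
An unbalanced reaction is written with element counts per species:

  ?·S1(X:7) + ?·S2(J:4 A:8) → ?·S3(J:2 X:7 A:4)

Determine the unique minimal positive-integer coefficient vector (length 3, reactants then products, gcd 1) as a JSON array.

J: 2·0+1·4 = 4 | 2·2 = 4
X: 2·7+1·0 = 14 | 2·7 = 14
A: 2·0+1·8 = 8 | 2·4 = 8
gcd(2,1,2) = 1

Coefficients: [2, 1, 2]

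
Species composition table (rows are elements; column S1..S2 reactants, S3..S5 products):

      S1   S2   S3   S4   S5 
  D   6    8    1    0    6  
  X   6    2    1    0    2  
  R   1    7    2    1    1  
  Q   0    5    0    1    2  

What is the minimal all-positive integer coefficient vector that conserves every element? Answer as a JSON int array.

Coefficients: [1, 2, 4, 4, 3]

D: 1·6+2·8 = 22 | 4·1+4·0+3·6 = 22
X: 1·6+2·2 = 10 | 4·1+4·0+3·2 = 10
R: 1·1+2·7 = 15 | 4·2+4·1+3·1 = 15
Q: 1·0+2·5 = 10 | 4·0+4·1+3·2 = 10
gcd(1,2,4,4,3) = 1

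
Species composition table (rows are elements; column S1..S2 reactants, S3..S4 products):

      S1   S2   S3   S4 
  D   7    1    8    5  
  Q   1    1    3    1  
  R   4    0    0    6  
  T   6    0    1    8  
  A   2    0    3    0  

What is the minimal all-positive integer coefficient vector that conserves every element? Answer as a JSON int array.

Coefficients: [3, 5, 2, 2]

D: 3·7+5·1 = 26 | 2·8+2·5 = 26
Q: 3·1+5·1 = 8 | 2·3+2·1 = 8
R: 3·4+5·0 = 12 | 2·0+2·6 = 12
T: 3·6+5·0 = 18 | 2·1+2·8 = 18
A: 3·2+5·0 = 6 | 2·3+2·0 = 6
gcd(3,5,2,2) = 1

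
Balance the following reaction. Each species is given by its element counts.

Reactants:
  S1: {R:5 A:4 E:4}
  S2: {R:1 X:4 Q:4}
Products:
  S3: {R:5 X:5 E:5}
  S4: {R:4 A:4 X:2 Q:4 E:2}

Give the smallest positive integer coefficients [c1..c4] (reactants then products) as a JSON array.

R: 5·5+5·1 = 30 | 2·5+5·4 = 30
A: 5·4+5·0 = 20 | 2·0+5·4 = 20
X: 5·0+5·4 = 20 | 2·5+5·2 = 20
Q: 5·0+5·4 = 20 | 2·0+5·4 = 20
E: 5·4+5·0 = 20 | 2·5+5·2 = 20
gcd(5,5,2,5) = 1

Coefficients: [5, 5, 2, 5]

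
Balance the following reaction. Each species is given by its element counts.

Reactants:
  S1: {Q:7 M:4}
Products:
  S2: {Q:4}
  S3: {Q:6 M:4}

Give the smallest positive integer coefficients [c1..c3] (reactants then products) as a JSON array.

Q: 4·7 = 28 | 1·4+4·6 = 28
M: 4·4 = 16 | 1·0+4·4 = 16
gcd(4,1,4) = 1

Coefficients: [4, 1, 4]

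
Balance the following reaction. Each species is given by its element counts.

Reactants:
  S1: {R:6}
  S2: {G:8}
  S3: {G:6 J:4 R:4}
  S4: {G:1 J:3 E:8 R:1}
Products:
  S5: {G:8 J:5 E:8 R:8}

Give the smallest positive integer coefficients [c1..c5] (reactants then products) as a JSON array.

G: 5·0+3·8+3·6+6·1 = 48 | 6·8 = 48
J: 5·0+3·0+3·4+6·3 = 30 | 6·5 = 30
E: 5·0+3·0+3·0+6·8 = 48 | 6·8 = 48
R: 5·6+3·0+3·4+6·1 = 48 | 6·8 = 48
gcd(5,3,3,6,6) = 1

Coefficients: [5, 3, 3, 6, 6]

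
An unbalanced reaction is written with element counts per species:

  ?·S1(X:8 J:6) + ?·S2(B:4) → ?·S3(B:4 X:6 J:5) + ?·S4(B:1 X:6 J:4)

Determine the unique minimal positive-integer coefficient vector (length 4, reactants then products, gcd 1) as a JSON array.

Coefficients: [6, 5, 4, 4]

B: 6·0+5·4 = 20 | 4·4+4·1 = 20
X: 6·8+5·0 = 48 | 4·6+4·6 = 48
J: 6·6+5·0 = 36 | 4·5+4·4 = 36
gcd(6,5,4,4) = 1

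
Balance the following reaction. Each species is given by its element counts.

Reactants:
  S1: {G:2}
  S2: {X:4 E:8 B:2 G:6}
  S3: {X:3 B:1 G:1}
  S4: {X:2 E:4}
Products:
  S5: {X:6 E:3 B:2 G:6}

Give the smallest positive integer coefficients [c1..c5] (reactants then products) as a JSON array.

Coefficients: [6, 1, 6, 1, 4]

X: 6·0+1·4+6·3+1·2 = 24 | 4·6 = 24
E: 6·0+1·8+6·0+1·4 = 12 | 4·3 = 12
B: 6·0+1·2+6·1+1·0 = 8 | 4·2 = 8
G: 6·2+1·6+6·1+1·0 = 24 | 4·6 = 24
gcd(6,1,6,1,4) = 1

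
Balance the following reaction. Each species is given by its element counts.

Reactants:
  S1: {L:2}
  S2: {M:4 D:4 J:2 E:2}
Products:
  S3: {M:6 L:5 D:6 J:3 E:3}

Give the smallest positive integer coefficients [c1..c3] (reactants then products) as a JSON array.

M: 5·0+3·4 = 12 | 2·6 = 12
L: 5·2+3·0 = 10 | 2·5 = 10
D: 5·0+3·4 = 12 | 2·6 = 12
J: 5·0+3·2 = 6 | 2·3 = 6
E: 5·0+3·2 = 6 | 2·3 = 6
gcd(5,3,2) = 1

Coefficients: [5, 3, 2]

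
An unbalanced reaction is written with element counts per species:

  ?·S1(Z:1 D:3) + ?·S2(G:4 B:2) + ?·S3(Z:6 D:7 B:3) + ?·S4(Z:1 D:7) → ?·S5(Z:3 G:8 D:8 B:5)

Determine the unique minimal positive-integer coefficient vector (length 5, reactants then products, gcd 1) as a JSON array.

Coefficients: [1, 6, 1, 2, 3]

Z: 1·1+6·0+1·6+2·1 = 9 | 3·3 = 9
G: 1·0+6·4+1·0+2·0 = 24 | 3·8 = 24
D: 1·3+6·0+1·7+2·7 = 24 | 3·8 = 24
B: 1·0+6·2+1·3+2·0 = 15 | 3·5 = 15
gcd(1,6,1,2,3) = 1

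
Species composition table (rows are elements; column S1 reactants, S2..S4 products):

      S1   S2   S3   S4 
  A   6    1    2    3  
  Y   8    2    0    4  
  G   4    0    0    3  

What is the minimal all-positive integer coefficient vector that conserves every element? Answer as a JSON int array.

Coefficients: [3, 4, 1, 4]

A: 3·6 = 18 | 4·1+1·2+4·3 = 18
Y: 3·8 = 24 | 4·2+1·0+4·4 = 24
G: 3·4 = 12 | 4·0+1·0+4·3 = 12
gcd(3,4,1,4) = 1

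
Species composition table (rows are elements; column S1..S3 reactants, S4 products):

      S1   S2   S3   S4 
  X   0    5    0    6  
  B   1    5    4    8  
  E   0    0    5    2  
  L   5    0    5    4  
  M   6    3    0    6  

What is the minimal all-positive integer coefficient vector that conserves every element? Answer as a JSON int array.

Coefficients: [2, 6, 2, 5]

X: 2·0+6·5+2·0 = 30 | 5·6 = 30
B: 2·1+6·5+2·4 = 40 | 5·8 = 40
E: 2·0+6·0+2·5 = 10 | 5·2 = 10
L: 2·5+6·0+2·5 = 20 | 5·4 = 20
M: 2·6+6·3+2·0 = 30 | 5·6 = 30
gcd(2,6,2,5) = 1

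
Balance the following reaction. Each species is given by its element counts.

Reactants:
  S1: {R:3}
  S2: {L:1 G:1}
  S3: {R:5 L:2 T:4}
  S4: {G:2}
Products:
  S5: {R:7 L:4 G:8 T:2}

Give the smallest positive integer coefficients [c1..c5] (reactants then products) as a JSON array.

Coefficients: [3, 6, 1, 5, 2]

R: 3·3+6·0+1·5+5·0 = 14 | 2·7 = 14
L: 3·0+6·1+1·2+5·0 = 8 | 2·4 = 8
G: 3·0+6·1+1·0+5·2 = 16 | 2·8 = 16
T: 3·0+6·0+1·4+5·0 = 4 | 2·2 = 4
gcd(3,6,1,5,2) = 1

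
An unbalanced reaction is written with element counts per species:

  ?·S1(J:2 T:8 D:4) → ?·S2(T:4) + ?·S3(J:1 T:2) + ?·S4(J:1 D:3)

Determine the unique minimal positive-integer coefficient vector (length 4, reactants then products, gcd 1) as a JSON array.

J: 3·2 = 6 | 5·0+2·1+4·1 = 6
T: 3·8 = 24 | 5·4+2·2+4·0 = 24
D: 3·4 = 12 | 5·0+2·0+4·3 = 12
gcd(3,5,2,4) = 1

Coefficients: [3, 5, 2, 4]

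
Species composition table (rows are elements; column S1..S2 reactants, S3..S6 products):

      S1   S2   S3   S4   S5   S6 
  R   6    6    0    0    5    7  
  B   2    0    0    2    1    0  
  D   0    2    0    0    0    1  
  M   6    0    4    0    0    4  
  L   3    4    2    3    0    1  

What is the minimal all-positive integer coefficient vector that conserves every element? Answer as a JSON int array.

Coefficients: [6, 2, 5, 4, 4, 4]

R: 6·6+2·6 = 48 | 5·0+4·0+4·5+4·7 = 48
B: 6·2+2·0 = 12 | 5·0+4·2+4·1+4·0 = 12
D: 6·0+2·2 = 4 | 5·0+4·0+4·0+4·1 = 4
M: 6·6+2·0 = 36 | 5·4+4·0+4·0+4·4 = 36
L: 6·3+2·4 = 26 | 5·2+4·3+4·0+4·1 = 26
gcd(6,2,5,4,4,4) = 1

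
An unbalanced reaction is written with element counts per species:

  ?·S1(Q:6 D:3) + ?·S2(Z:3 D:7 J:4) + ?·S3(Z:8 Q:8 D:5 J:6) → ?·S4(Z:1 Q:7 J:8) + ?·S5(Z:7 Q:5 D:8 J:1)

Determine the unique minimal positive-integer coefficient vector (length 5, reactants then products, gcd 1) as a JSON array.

Coefficients: [3, 2, 5, 4, 6]

Z: 3·0+2·3+5·8 = 46 | 4·1+6·7 = 46
Q: 3·6+2·0+5·8 = 58 | 4·7+6·5 = 58
D: 3·3+2·7+5·5 = 48 | 4·0+6·8 = 48
J: 3·0+2·4+5·6 = 38 | 4·8+6·1 = 38
gcd(3,2,5,4,6) = 1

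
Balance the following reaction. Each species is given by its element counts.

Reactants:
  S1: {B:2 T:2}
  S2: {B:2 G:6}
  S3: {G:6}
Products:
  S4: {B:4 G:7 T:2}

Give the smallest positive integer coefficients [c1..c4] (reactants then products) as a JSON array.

B: 6·2+6·2+1·0 = 24 | 6·4 = 24
G: 6·0+6·6+1·6 = 42 | 6·7 = 42
T: 6·2+6·0+1·0 = 12 | 6·2 = 12
gcd(6,6,1,6) = 1

Coefficients: [6, 6, 1, 6]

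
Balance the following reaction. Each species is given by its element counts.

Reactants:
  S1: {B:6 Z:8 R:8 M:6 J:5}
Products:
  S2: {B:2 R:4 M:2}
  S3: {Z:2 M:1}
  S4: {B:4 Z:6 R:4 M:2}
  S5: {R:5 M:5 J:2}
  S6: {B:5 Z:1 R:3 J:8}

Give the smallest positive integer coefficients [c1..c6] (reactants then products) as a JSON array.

B: 4·6 = 24 | 1·2+6·0+3·4+2·0+2·5 = 24
Z: 4·8 = 32 | 1·0+6·2+3·6+2·0+2·1 = 32
R: 4·8 = 32 | 1·4+6·0+3·4+2·5+2·3 = 32
M: 4·6 = 24 | 1·2+6·1+3·2+2·5+2·0 = 24
J: 4·5 = 20 | 1·0+6·0+3·0+2·2+2·8 = 20
gcd(4,1,6,3,2,2) = 1

Coefficients: [4, 1, 6, 3, 2, 2]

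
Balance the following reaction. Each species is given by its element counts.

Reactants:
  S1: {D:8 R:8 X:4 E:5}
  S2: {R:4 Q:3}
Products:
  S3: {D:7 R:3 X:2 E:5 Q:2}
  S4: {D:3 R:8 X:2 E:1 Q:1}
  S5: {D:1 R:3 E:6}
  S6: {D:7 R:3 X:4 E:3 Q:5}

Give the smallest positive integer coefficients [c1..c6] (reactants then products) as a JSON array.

D: 5·8+5·0 = 40 | 2·7+6·3+1·1+1·7 = 40
R: 5·8+5·4 = 60 | 2·3+6·8+1·3+1·3 = 60
X: 5·4+5·0 = 20 | 2·2+6·2+1·0+1·4 = 20
E: 5·5+5·0 = 25 | 2·5+6·1+1·6+1·3 = 25
Q: 5·0+5·3 = 15 | 2·2+6·1+1·0+1·5 = 15
gcd(5,5,2,6,1,1) = 1

Coefficients: [5, 5, 2, 6, 1, 1]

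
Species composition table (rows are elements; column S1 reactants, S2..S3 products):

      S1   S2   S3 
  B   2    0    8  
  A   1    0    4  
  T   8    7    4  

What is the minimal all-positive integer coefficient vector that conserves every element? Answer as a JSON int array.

Coefficients: [4, 4, 1]

B: 4·2 = 8 | 4·0+1·8 = 8
A: 4·1 = 4 | 4·0+1·4 = 4
T: 4·8 = 32 | 4·7+1·4 = 32
gcd(4,4,1) = 1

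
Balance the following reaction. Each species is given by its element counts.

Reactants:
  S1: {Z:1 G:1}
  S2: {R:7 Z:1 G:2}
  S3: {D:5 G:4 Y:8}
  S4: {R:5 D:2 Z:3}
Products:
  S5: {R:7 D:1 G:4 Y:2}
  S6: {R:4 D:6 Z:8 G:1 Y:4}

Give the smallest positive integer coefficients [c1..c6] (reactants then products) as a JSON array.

Coefficients: [4, 3, 2, 3, 4, 2]

R: 4·0+3·7+2·0+3·5 = 36 | 4·7+2·4 = 36
D: 4·0+3·0+2·5+3·2 = 16 | 4·1+2·6 = 16
Z: 4·1+3·1+2·0+3·3 = 16 | 4·0+2·8 = 16
G: 4·1+3·2+2·4+3·0 = 18 | 4·4+2·1 = 18
Y: 4·0+3·0+2·8+3·0 = 16 | 4·2+2·4 = 16
gcd(4,3,2,3,4,2) = 1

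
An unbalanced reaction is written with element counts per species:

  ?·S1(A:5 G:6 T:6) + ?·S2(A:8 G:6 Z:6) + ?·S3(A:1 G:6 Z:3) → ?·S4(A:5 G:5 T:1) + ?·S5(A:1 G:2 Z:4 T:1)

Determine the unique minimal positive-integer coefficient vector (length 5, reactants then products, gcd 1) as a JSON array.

A: 2·5+3·8+2·1 = 36 | 6·5+6·1 = 36
G: 2·6+3·6+2·6 = 42 | 6·5+6·2 = 42
Z: 2·0+3·6+2·3 = 24 | 6·0+6·4 = 24
T: 2·6+3·0+2·0 = 12 | 6·1+6·1 = 12
gcd(2,3,2,6,6) = 1

Coefficients: [2, 3, 2, 6, 6]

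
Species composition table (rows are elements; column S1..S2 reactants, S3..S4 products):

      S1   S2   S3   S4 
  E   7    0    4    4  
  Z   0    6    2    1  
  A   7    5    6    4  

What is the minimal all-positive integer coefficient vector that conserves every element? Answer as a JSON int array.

E: 4·7+2·0 = 28 | 5·4+2·4 = 28
Z: 4·0+2·6 = 12 | 5·2+2·1 = 12
A: 4·7+2·5 = 38 | 5·6+2·4 = 38
gcd(4,2,5,2) = 1

Coefficients: [4, 2, 5, 2]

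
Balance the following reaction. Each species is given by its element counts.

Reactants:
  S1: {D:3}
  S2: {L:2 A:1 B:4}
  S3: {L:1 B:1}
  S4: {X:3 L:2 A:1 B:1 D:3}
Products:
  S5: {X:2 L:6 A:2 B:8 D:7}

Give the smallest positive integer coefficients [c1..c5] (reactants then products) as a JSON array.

Coefficients: [5, 4, 6, 2, 3]

X: 5·0+4·0+6·0+2·3 = 6 | 3·2 = 6
L: 5·0+4·2+6·1+2·2 = 18 | 3·6 = 18
A: 5·0+4·1+6·0+2·1 = 6 | 3·2 = 6
B: 5·0+4·4+6·1+2·1 = 24 | 3·8 = 24
D: 5·3+4·0+6·0+2·3 = 21 | 3·7 = 21
gcd(5,4,6,2,3) = 1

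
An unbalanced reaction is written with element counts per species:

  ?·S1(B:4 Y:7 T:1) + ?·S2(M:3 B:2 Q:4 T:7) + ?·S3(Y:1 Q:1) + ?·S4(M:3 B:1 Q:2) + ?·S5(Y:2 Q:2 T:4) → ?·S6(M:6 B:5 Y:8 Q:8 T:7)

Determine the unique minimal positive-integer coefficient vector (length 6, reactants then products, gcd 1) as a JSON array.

M: 2·0+1·3+4·0+5·3+3·0 = 18 | 3·6 = 18
B: 2·4+1·2+4·0+5·1+3·0 = 15 | 3·5 = 15
Y: 2·7+1·0+4·1+5·0+3·2 = 24 | 3·8 = 24
Q: 2·0+1·4+4·1+5·2+3·2 = 24 | 3·8 = 24
T: 2·1+1·7+4·0+5·0+3·4 = 21 | 3·7 = 21
gcd(2,1,4,5,3,3) = 1

Coefficients: [2, 1, 4, 5, 3, 3]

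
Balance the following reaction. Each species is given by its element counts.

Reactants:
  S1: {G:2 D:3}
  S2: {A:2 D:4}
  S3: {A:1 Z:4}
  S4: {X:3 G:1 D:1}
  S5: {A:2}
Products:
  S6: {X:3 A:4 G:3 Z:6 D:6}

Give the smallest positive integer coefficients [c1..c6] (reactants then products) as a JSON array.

X: 4·0+2·0+6·0+4·3+3·0 = 12 | 4·3 = 12
A: 4·0+2·2+6·1+4·0+3·2 = 16 | 4·4 = 16
G: 4·2+2·0+6·0+4·1+3·0 = 12 | 4·3 = 12
Z: 4·0+2·0+6·4+4·0+3·0 = 24 | 4·6 = 24
D: 4·3+2·4+6·0+4·1+3·0 = 24 | 4·6 = 24
gcd(4,2,6,4,3,4) = 1

Coefficients: [4, 2, 6, 4, 3, 4]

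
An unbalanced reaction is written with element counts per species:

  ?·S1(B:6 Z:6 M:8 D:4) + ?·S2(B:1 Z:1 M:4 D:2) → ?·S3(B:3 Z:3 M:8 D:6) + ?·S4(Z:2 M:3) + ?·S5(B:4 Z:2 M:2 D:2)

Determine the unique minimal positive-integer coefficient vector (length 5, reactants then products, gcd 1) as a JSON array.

Coefficients: [3, 1, 1, 4, 4]

B: 3·6+1·1 = 19 | 1·3+4·0+4·4 = 19
Z: 3·6+1·1 = 19 | 1·3+4·2+4·2 = 19
M: 3·8+1·4 = 28 | 1·8+4·3+4·2 = 28
D: 3·4+1·2 = 14 | 1·6+4·0+4·2 = 14
gcd(3,1,1,4,4) = 1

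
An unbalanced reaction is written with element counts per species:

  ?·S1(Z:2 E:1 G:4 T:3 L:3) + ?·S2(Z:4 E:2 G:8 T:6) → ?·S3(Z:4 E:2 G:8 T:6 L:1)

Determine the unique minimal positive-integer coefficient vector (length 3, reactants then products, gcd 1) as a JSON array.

Z: 2·2+5·4 = 24 | 6·4 = 24
E: 2·1+5·2 = 12 | 6·2 = 12
G: 2·4+5·8 = 48 | 6·8 = 48
T: 2·3+5·6 = 36 | 6·6 = 36
L: 2·3+5·0 = 6 | 6·1 = 6
gcd(2,5,6) = 1

Coefficients: [2, 5, 6]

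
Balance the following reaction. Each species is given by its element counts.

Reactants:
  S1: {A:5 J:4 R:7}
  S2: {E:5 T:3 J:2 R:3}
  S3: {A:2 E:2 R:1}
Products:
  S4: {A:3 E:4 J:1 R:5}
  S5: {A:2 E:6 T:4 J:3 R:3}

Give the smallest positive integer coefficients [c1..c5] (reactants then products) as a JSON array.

Coefficients: [1, 4, 5, 3, 3]

A: 1·5+4·0+5·2 = 15 | 3·3+3·2 = 15
E: 1·0+4·5+5·2 = 30 | 3·4+3·6 = 30
T: 1·0+4·3+5·0 = 12 | 3·0+3·4 = 12
J: 1·4+4·2+5·0 = 12 | 3·1+3·3 = 12
R: 1·7+4·3+5·1 = 24 | 3·5+3·3 = 24
gcd(1,4,5,3,3) = 1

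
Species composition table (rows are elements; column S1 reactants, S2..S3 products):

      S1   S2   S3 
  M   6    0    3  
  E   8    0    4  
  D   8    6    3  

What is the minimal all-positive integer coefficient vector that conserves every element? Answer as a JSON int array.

Coefficients: [3, 1, 6]

M: 3·6 = 18 | 1·0+6·3 = 18
E: 3·8 = 24 | 1·0+6·4 = 24
D: 3·8 = 24 | 1·6+6·3 = 24
gcd(3,1,6) = 1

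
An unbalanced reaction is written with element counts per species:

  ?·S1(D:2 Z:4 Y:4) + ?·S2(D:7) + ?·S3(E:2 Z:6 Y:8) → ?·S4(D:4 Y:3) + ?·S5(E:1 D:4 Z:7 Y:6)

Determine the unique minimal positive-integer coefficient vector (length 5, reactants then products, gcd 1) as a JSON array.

E: 6·0+4·0+3·2 = 6 | 4·0+6·1 = 6
D: 6·2+4·7+3·0 = 40 | 4·4+6·4 = 40
Z: 6·4+4·0+3·6 = 42 | 4·0+6·7 = 42
Y: 6·4+4·0+3·8 = 48 | 4·3+6·6 = 48
gcd(6,4,3,4,6) = 1

Coefficients: [6, 4, 3, 4, 6]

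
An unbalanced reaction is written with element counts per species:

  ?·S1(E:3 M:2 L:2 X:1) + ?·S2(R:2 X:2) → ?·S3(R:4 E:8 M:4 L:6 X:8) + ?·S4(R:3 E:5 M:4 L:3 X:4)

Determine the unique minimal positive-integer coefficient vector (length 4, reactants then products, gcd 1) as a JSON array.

R: 6·0+5·2 = 10 | 1·4+2·3 = 10
E: 6·3+5·0 = 18 | 1·8+2·5 = 18
M: 6·2+5·0 = 12 | 1·4+2·4 = 12
L: 6·2+5·0 = 12 | 1·6+2·3 = 12
X: 6·1+5·2 = 16 | 1·8+2·4 = 16
gcd(6,5,1,2) = 1

Coefficients: [6, 5, 1, 2]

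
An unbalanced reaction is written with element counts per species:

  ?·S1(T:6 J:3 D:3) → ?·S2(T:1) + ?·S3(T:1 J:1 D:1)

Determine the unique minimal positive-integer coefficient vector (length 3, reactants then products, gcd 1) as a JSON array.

T: 1·6 = 6 | 3·1+3·1 = 6
J: 1·3 = 3 | 3·0+3·1 = 3
D: 1·3 = 3 | 3·0+3·1 = 3
gcd(1,3,3) = 1

Coefficients: [1, 3, 3]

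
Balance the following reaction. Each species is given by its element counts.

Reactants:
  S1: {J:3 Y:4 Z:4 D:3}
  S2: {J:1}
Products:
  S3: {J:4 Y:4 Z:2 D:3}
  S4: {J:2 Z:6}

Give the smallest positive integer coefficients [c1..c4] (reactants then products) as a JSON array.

Coefficients: [3, 5, 3, 1]

J: 3·3+5·1 = 14 | 3·4+1·2 = 14
Y: 3·4+5·0 = 12 | 3·4+1·0 = 12
Z: 3·4+5·0 = 12 | 3·2+1·6 = 12
D: 3·3+5·0 = 9 | 3·3+1·0 = 9
gcd(3,5,3,1) = 1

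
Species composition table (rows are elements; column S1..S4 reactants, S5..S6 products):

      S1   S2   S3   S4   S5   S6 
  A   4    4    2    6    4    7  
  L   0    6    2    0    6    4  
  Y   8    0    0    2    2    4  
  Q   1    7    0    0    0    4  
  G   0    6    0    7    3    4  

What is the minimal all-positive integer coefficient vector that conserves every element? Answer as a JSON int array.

A: 2·4+2·4+5·2+1·6 = 32 | 1·4+4·7 = 32
L: 2·0+2·6+5·2+1·0 = 22 | 1·6+4·4 = 22
Y: 2·8+2·0+5·0+1·2 = 18 | 1·2+4·4 = 18
Q: 2·1+2·7+5·0+1·0 = 16 | 1·0+4·4 = 16
G: 2·0+2·6+5·0+1·7 = 19 | 1·3+4·4 = 19
gcd(2,2,5,1,1,4) = 1

Coefficients: [2, 2, 5, 1, 1, 4]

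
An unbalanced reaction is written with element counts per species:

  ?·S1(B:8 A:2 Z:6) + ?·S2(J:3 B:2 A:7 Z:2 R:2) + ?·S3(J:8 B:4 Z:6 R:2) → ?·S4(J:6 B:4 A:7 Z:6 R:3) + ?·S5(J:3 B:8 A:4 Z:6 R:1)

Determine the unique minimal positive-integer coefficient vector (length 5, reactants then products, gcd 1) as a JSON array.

J: 5·0+6·3+3·8 = 42 | 4·6+6·3 = 42
B: 5·8+6·2+3·4 = 64 | 4·4+6·8 = 64
A: 5·2+6·7+3·0 = 52 | 4·7+6·4 = 52
Z: 5·6+6·2+3·6 = 60 | 4·6+6·6 = 60
R: 5·0+6·2+3·2 = 18 | 4·3+6·1 = 18
gcd(5,6,3,4,6) = 1

Coefficients: [5, 6, 3, 4, 6]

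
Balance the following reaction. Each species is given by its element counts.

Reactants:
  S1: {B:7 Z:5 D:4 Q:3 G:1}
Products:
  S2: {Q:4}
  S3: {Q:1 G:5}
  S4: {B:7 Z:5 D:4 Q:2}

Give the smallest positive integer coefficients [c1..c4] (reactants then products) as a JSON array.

B: 5·7 = 35 | 1·0+1·0+5·7 = 35
Z: 5·5 = 25 | 1·0+1·0+5·5 = 25
D: 5·4 = 20 | 1·0+1·0+5·4 = 20
Q: 5·3 = 15 | 1·4+1·1+5·2 = 15
G: 5·1 = 5 | 1·0+1·5+5·0 = 5
gcd(5,1,1,5) = 1

Coefficients: [5, 1, 1, 5]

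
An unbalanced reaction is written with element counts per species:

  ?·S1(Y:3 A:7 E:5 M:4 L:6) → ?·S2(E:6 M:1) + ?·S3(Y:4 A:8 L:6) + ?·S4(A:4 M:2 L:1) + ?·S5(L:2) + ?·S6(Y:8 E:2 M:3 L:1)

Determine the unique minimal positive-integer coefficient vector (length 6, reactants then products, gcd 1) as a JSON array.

Y: 4·3 = 12 | 3·0+1·4+5·0+6·0+1·8 = 12
A: 4·7 = 28 | 3·0+1·8+5·4+6·0+1·0 = 28
E: 4·5 = 20 | 3·6+1·0+5·0+6·0+1·2 = 20
M: 4·4 = 16 | 3·1+1·0+5·2+6·0+1·3 = 16
L: 4·6 = 24 | 3·0+1·6+5·1+6·2+1·1 = 24
gcd(4,3,1,5,6,1) = 1

Coefficients: [4, 3, 1, 5, 6, 1]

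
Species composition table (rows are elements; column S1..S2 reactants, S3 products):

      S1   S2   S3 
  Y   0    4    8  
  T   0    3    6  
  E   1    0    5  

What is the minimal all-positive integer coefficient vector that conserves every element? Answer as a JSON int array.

Y: 5·0+2·4 = 8 | 1·8 = 8
T: 5·0+2·3 = 6 | 1·6 = 6
E: 5·1+2·0 = 5 | 1·5 = 5
gcd(5,2,1) = 1

Coefficients: [5, 2, 1]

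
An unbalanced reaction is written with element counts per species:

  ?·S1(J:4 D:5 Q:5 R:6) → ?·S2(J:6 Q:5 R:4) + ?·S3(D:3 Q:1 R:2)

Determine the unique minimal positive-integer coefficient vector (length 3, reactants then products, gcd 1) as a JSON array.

Coefficients: [3, 2, 5]

J: 3·4 = 12 | 2·6+5·0 = 12
D: 3·5 = 15 | 2·0+5·3 = 15
Q: 3·5 = 15 | 2·5+5·1 = 15
R: 3·6 = 18 | 2·4+5·2 = 18
gcd(3,2,5) = 1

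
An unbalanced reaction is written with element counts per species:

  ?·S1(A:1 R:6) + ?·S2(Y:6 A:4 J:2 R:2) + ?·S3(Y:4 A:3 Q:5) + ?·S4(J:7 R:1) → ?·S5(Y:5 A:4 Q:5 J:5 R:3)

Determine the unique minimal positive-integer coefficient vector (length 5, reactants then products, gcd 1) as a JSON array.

Coefficients: [2, 1, 6, 4, 6]

Y: 2·0+1·6+6·4+4·0 = 30 | 6·5 = 30
A: 2·1+1·4+6·3+4·0 = 24 | 6·4 = 24
Q: 2·0+1·0+6·5+4·0 = 30 | 6·5 = 30
J: 2·0+1·2+6·0+4·7 = 30 | 6·5 = 30
R: 2·6+1·2+6·0+4·1 = 18 | 6·3 = 18
gcd(2,1,6,4,6) = 1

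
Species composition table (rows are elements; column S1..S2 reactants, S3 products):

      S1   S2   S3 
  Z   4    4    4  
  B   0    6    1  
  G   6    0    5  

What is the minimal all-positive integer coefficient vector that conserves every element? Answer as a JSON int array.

Coefficients: [5, 1, 6]

Z: 5·4+1·4 = 24 | 6·4 = 24
B: 5·0+1·6 = 6 | 6·1 = 6
G: 5·6+1·0 = 30 | 6·5 = 30
gcd(5,1,6) = 1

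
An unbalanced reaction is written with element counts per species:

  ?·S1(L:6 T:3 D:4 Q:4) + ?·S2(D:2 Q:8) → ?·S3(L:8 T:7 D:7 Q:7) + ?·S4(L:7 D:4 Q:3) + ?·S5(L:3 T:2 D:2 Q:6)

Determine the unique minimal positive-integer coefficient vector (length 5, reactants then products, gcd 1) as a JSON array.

L: 6·6+1·0 = 36 | 2·8+2·7+2·3 = 36
T: 6·3+1·0 = 18 | 2·7+2·0+2·2 = 18
D: 6·4+1·2 = 26 | 2·7+2·4+2·2 = 26
Q: 6·4+1·8 = 32 | 2·7+2·3+2·6 = 32
gcd(6,1,2,2,2) = 1

Coefficients: [6, 1, 2, 2, 2]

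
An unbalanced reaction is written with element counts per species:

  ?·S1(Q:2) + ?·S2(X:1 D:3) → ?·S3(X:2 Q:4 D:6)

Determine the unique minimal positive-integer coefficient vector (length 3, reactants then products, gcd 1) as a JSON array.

X: 2·0+2·1 = 2 | 1·2 = 2
Q: 2·2+2·0 = 4 | 1·4 = 4
D: 2·0+2·3 = 6 | 1·6 = 6
gcd(2,2,1) = 1

Coefficients: [2, 2, 1]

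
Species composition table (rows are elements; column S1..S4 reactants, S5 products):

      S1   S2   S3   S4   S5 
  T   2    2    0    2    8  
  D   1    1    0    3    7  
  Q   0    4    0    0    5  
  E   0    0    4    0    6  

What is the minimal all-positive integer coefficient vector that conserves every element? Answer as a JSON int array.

Coefficients: [5, 5, 6, 6, 4]

T: 5·2+5·2+6·0+6·2 = 32 | 4·8 = 32
D: 5·1+5·1+6·0+6·3 = 28 | 4·7 = 28
Q: 5·0+5·4+6·0+6·0 = 20 | 4·5 = 20
E: 5·0+5·0+6·4+6·0 = 24 | 4·6 = 24
gcd(5,5,6,6,4) = 1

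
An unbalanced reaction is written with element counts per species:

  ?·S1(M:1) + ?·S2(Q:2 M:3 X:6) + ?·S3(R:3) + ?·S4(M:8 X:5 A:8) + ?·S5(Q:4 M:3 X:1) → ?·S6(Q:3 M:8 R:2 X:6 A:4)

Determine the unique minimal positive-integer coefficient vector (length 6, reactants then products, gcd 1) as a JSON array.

Q: 6·0+3·2+4·0+3·0+3·4 = 18 | 6·3 = 18
M: 6·1+3·3+4·0+3·8+3·3 = 48 | 6·8 = 48
R: 6·0+3·0+4·3+3·0+3·0 = 12 | 6·2 = 12
X: 6·0+3·6+4·0+3·5+3·1 = 36 | 6·6 = 36
A: 6·0+3·0+4·0+3·8+3·0 = 24 | 6·4 = 24
gcd(6,3,4,3,3,6) = 1

Coefficients: [6, 3, 4, 3, 3, 6]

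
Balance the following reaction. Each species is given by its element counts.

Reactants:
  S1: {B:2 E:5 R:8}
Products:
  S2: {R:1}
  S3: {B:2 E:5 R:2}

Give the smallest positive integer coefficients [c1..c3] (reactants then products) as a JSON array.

Coefficients: [1, 6, 1]

B: 1·2 = 2 | 6·0+1·2 = 2
E: 1·5 = 5 | 6·0+1·5 = 5
R: 1·8 = 8 | 6·1+1·2 = 8
gcd(1,6,1) = 1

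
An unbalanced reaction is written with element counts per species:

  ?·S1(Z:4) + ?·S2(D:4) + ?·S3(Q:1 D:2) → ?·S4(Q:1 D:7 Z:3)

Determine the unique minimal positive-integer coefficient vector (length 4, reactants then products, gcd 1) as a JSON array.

Coefficients: [3, 5, 4, 4]

Q: 3·0+5·0+4·1 = 4 | 4·1 = 4
D: 3·0+5·4+4·2 = 28 | 4·7 = 28
Z: 3·4+5·0+4·0 = 12 | 4·3 = 12
gcd(3,5,4,4) = 1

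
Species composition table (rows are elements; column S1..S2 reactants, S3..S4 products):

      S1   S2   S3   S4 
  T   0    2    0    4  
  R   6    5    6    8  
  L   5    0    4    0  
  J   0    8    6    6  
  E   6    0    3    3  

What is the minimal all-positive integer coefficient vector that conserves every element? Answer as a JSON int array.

Coefficients: [4, 6, 5, 3]

T: 4·0+6·2 = 12 | 5·0+3·4 = 12
R: 4·6+6·5 = 54 | 5·6+3·8 = 54
L: 4·5+6·0 = 20 | 5·4+3·0 = 20
J: 4·0+6·8 = 48 | 5·6+3·6 = 48
E: 4·6+6·0 = 24 | 5·3+3·3 = 24
gcd(4,6,5,3) = 1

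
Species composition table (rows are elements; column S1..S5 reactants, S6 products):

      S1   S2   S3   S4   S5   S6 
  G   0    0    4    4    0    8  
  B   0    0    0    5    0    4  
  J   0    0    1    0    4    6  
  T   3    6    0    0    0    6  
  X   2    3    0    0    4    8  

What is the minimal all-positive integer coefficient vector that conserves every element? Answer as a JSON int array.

G: 2·0+4·0+6·4+4·4+6·0 = 40 | 5·8 = 40
B: 2·0+4·0+6·0+4·5+6·0 = 20 | 5·4 = 20
J: 2·0+4·0+6·1+4·0+6·4 = 30 | 5·6 = 30
T: 2·3+4·6+6·0+4·0+6·0 = 30 | 5·6 = 30
X: 2·2+4·3+6·0+4·0+6·4 = 40 | 5·8 = 40
gcd(2,4,6,4,6,5) = 1

Coefficients: [2, 4, 6, 4, 6, 5]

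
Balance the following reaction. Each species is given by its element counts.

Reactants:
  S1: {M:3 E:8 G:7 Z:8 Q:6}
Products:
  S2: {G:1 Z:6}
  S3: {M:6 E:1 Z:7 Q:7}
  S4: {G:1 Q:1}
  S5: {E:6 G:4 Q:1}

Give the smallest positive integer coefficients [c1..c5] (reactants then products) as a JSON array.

M: 4·3 = 12 | 3·0+2·6+5·0+5·0 = 12
E: 4·8 = 32 | 3·0+2·1+5·0+5·6 = 32
G: 4·7 = 28 | 3·1+2·0+5·1+5·4 = 28
Z: 4·8 = 32 | 3·6+2·7+5·0+5·0 = 32
Q: 4·6 = 24 | 3·0+2·7+5·1+5·1 = 24
gcd(4,3,2,5,5) = 1

Coefficients: [4, 3, 2, 5, 5]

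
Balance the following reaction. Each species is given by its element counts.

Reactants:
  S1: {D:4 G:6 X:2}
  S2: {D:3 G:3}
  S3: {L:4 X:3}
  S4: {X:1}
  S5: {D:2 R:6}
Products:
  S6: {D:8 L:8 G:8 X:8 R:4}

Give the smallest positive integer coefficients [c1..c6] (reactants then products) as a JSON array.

Coefficients: [2, 4, 6, 2, 2, 3]

D: 2·4+4·3+6·0+2·0+2·2 = 24 | 3·8 = 24
L: 2·0+4·0+6·4+2·0+2·0 = 24 | 3·8 = 24
G: 2·6+4·3+6·0+2·0+2·0 = 24 | 3·8 = 24
X: 2·2+4·0+6·3+2·1+2·0 = 24 | 3·8 = 24
R: 2·0+4·0+6·0+2·0+2·6 = 12 | 3·4 = 12
gcd(2,4,6,2,2,3) = 1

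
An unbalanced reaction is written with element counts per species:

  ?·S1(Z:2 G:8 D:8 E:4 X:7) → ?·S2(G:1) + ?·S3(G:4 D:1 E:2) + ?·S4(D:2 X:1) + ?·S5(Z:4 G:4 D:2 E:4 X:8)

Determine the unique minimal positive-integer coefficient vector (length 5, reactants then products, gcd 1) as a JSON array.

Z: 2·2 = 4 | 4·0+2·0+6·0+1·4 = 4
G: 2·8 = 16 | 4·1+2·4+6·0+1·4 = 16
D: 2·8 = 16 | 4·0+2·1+6·2+1·2 = 16
E: 2·4 = 8 | 4·0+2·2+6·0+1·4 = 8
X: 2·7 = 14 | 4·0+2·0+6·1+1·8 = 14
gcd(2,4,2,6,1) = 1

Coefficients: [2, 4, 2, 6, 1]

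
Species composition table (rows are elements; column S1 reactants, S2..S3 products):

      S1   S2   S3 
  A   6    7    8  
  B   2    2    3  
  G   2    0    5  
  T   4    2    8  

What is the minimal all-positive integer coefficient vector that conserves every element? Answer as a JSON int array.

Coefficients: [5, 2, 2]

A: 5·6 = 30 | 2·7+2·8 = 30
B: 5·2 = 10 | 2·2+2·3 = 10
G: 5·2 = 10 | 2·0+2·5 = 10
T: 5·4 = 20 | 2·2+2·8 = 20
gcd(5,2,2) = 1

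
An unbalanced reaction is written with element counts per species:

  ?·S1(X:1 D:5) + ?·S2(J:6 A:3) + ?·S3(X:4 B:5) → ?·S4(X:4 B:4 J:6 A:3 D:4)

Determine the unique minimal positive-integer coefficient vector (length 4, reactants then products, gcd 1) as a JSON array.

Coefficients: [4, 5, 4, 5]

X: 4·1+5·0+4·4 = 20 | 5·4 = 20
B: 4·0+5·0+4·5 = 20 | 5·4 = 20
J: 4·0+5·6+4·0 = 30 | 5·6 = 30
A: 4·0+5·3+4·0 = 15 | 5·3 = 15
D: 4·5+5·0+4·0 = 20 | 5·4 = 20
gcd(4,5,4,5) = 1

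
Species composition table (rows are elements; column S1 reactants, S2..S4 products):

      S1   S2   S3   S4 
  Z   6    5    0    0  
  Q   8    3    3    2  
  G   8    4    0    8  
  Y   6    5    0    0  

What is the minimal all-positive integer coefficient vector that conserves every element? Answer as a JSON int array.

Coefficients: [5, 6, 6, 2]

Z: 5·6 = 30 | 6·5+6·0+2·0 = 30
Q: 5·8 = 40 | 6·3+6·3+2·2 = 40
G: 5·8 = 40 | 6·4+6·0+2·8 = 40
Y: 5·6 = 30 | 6·5+6·0+2·0 = 30
gcd(5,6,6,2) = 1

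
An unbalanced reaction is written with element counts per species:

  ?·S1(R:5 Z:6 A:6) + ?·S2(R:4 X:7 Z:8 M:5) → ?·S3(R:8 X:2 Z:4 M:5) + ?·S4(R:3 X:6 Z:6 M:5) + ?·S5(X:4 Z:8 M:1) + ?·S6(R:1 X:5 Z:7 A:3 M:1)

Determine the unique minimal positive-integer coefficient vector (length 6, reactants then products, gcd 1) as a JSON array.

R: 2·5+6·4 = 34 | 3·8+2·3+1·0+4·1 = 34
X: 2·0+6·7 = 42 | 3·2+2·6+1·4+4·5 = 42
Z: 2·6+6·8 = 60 | 3·4+2·6+1·8+4·7 = 60
A: 2·6+6·0 = 12 | 3·0+2·0+1·0+4·3 = 12
M: 2·0+6·5 = 30 | 3·5+2·5+1·1+4·1 = 30
gcd(2,6,3,2,1,4) = 1

Coefficients: [2, 6, 3, 2, 1, 4]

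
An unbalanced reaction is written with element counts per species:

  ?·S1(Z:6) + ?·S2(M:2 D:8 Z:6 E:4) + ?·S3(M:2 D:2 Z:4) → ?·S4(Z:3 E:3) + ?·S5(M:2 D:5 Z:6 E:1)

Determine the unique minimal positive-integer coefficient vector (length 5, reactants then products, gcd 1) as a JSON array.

M: 2·0+3·2+3·2 = 12 | 2·0+6·2 = 12
D: 2·0+3·8+3·2 = 30 | 2·0+6·5 = 30
Z: 2·6+3·6+3·4 = 42 | 2·3+6·6 = 42
E: 2·0+3·4+3·0 = 12 | 2·3+6·1 = 12
gcd(2,3,3,2,6) = 1

Coefficients: [2, 3, 3, 2, 6]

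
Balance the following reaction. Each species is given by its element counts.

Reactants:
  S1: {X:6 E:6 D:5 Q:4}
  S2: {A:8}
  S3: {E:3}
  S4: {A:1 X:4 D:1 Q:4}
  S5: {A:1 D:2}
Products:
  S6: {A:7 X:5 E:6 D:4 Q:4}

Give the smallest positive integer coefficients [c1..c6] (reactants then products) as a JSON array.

Coefficients: [2, 3, 4, 2, 2, 4]

A: 2·0+3·8+4·0+2·1+2·1 = 28 | 4·7 = 28
X: 2·6+3·0+4·0+2·4+2·0 = 20 | 4·5 = 20
E: 2·6+3·0+4·3+2·0+2·0 = 24 | 4·6 = 24
D: 2·5+3·0+4·0+2·1+2·2 = 16 | 4·4 = 16
Q: 2·4+3·0+4·0+2·4+2·0 = 16 | 4·4 = 16
gcd(2,3,4,2,2,4) = 1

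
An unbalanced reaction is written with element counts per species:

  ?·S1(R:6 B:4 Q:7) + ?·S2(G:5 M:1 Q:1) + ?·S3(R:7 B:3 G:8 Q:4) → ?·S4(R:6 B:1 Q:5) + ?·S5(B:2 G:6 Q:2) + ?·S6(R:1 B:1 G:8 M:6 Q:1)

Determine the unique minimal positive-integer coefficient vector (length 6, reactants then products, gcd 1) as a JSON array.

Coefficients: [3, 6, 1, 4, 5, 1]

R: 3·6+6·0+1·7 = 25 | 4·6+5·0+1·1 = 25
B: 3·4+6·0+1·3 = 15 | 4·1+5·2+1·1 = 15
G: 3·0+6·5+1·8 = 38 | 4·0+5·6+1·8 = 38
M: 3·0+6·1+1·0 = 6 | 4·0+5·0+1·6 = 6
Q: 3·7+6·1+1·4 = 31 | 4·5+5·2+1·1 = 31
gcd(3,6,1,4,5,1) = 1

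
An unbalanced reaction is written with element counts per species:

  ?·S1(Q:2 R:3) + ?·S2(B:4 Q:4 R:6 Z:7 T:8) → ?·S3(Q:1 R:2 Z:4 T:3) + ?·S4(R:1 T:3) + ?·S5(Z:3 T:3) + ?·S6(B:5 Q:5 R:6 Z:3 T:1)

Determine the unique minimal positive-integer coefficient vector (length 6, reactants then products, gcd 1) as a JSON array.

B: 1·0+5·4 = 20 | 2·0+5·0+5·0+4·5 = 20
Q: 1·2+5·4 = 22 | 2·1+5·0+5·0+4·5 = 22
R: 1·3+5·6 = 33 | 2·2+5·1+5·0+4·6 = 33
Z: 1·0+5·7 = 35 | 2·4+5·0+5·3+4·3 = 35
T: 1·0+5·8 = 40 | 2·3+5·3+5·3+4·1 = 40
gcd(1,5,2,5,5,4) = 1

Coefficients: [1, 5, 2, 5, 5, 4]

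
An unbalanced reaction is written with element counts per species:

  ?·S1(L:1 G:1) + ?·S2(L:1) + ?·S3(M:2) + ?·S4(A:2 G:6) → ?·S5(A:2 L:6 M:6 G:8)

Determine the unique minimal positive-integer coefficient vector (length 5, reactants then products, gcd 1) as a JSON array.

A: 2·0+4·0+3·0+1·2 = 2 | 1·2 = 2
L: 2·1+4·1+3·0+1·0 = 6 | 1·6 = 6
M: 2·0+4·0+3·2+1·0 = 6 | 1·6 = 6
G: 2·1+4·0+3·0+1·6 = 8 | 1·8 = 8
gcd(2,4,3,1,1) = 1

Coefficients: [2, 4, 3, 1, 1]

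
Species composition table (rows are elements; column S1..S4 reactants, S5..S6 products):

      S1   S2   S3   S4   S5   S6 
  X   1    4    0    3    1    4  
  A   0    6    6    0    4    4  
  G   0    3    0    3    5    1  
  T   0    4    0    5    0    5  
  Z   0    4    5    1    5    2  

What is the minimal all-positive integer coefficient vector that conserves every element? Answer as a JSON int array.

Coefficients: [1, 5, 1, 2, 3, 6]

X: 1·1+5·4+1·0+2·3 = 27 | 3·1+6·4 = 27
A: 1·0+5·6+1·6+2·0 = 36 | 3·4+6·4 = 36
G: 1·0+5·3+1·0+2·3 = 21 | 3·5+6·1 = 21
T: 1·0+5·4+1·0+2·5 = 30 | 3·0+6·5 = 30
Z: 1·0+5·4+1·5+2·1 = 27 | 3·5+6·2 = 27
gcd(1,5,1,2,3,6) = 1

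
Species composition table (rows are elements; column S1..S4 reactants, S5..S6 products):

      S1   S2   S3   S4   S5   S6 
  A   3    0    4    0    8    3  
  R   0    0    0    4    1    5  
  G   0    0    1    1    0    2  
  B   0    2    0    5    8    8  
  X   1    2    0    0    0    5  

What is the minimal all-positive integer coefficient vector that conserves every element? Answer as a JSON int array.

Coefficients: [3, 6, 2, 4, 1, 3]

A: 3·3+6·0+2·4+4·0 = 17 | 1·8+3·3 = 17
R: 3·0+6·0+2·0+4·4 = 16 | 1·1+3·5 = 16
G: 3·0+6·0+2·1+4·1 = 6 | 1·0+3·2 = 6
B: 3·0+6·2+2·0+4·5 = 32 | 1·8+3·8 = 32
X: 3·1+6·2+2·0+4·0 = 15 | 1·0+3·5 = 15
gcd(3,6,2,4,1,3) = 1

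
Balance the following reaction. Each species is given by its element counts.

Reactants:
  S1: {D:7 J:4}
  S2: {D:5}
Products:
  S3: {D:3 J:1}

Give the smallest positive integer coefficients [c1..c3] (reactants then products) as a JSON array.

D: 1·7+1·5 = 12 | 4·3 = 12
J: 1·4+1·0 = 4 | 4·1 = 4
gcd(1,1,4) = 1

Coefficients: [1, 1, 4]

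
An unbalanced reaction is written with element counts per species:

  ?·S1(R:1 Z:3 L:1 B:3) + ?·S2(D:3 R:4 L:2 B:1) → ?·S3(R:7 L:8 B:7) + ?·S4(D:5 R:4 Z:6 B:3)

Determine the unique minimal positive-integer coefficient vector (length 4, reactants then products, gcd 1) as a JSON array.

Coefficients: [6, 5, 2, 3]

D: 6·0+5·3 = 15 | 2·0+3·5 = 15
R: 6·1+5·4 = 26 | 2·7+3·4 = 26
Z: 6·3+5·0 = 18 | 2·0+3·6 = 18
L: 6·1+5·2 = 16 | 2·8+3·0 = 16
B: 6·3+5·1 = 23 | 2·7+3·3 = 23
gcd(6,5,2,3) = 1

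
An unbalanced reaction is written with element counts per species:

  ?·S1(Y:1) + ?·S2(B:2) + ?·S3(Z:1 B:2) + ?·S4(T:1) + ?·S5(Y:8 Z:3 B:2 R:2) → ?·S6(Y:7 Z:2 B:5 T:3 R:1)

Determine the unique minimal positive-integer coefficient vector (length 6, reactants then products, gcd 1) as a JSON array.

Y: 6·1+3·0+1·0+6·0+1·8 = 14 | 2·7 = 14
Z: 6·0+3·0+1·1+6·0+1·3 = 4 | 2·2 = 4
B: 6·0+3·2+1·2+6·0+1·2 = 10 | 2·5 = 10
T: 6·0+3·0+1·0+6·1+1·0 = 6 | 2·3 = 6
R: 6·0+3·0+1·0+6·0+1·2 = 2 | 2·1 = 2
gcd(6,3,1,6,1,2) = 1

Coefficients: [6, 3, 1, 6, 1, 2]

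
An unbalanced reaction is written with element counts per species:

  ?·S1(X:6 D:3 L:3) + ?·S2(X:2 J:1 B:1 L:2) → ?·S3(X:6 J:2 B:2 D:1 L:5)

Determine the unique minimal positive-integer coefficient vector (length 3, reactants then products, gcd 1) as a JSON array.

Coefficients: [1, 6, 3]

X: 1·6+6·2 = 18 | 3·6 = 18
J: 1·0+6·1 = 6 | 3·2 = 6
B: 1·0+6·1 = 6 | 3·2 = 6
D: 1·3+6·0 = 3 | 3·1 = 3
L: 1·3+6·2 = 15 | 3·5 = 15
gcd(1,6,3) = 1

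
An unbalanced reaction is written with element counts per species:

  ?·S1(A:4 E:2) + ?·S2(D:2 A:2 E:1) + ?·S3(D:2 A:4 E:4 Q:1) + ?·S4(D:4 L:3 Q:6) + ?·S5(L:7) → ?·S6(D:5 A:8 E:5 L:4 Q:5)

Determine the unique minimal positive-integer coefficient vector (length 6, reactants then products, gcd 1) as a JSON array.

D: 5·0+2·2+2·2+3·4+1·0 = 20 | 4·5 = 20
A: 5·4+2·2+2·4+3·0+1·0 = 32 | 4·8 = 32
E: 5·2+2·1+2·4+3·0+1·0 = 20 | 4·5 = 20
L: 5·0+2·0+2·0+3·3+1·7 = 16 | 4·4 = 16
Q: 5·0+2·0+2·1+3·6+1·0 = 20 | 4·5 = 20
gcd(5,2,2,3,1,4) = 1

Coefficients: [5, 2, 2, 3, 1, 4]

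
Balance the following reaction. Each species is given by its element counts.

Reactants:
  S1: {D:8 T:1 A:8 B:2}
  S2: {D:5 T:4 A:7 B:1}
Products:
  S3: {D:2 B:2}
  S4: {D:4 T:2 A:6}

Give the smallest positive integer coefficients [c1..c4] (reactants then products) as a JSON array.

Coefficients: [2, 2, 3, 5]

D: 2·8+2·5 = 26 | 3·2+5·4 = 26
T: 2·1+2·4 = 10 | 3·0+5·2 = 10
A: 2·8+2·7 = 30 | 3·0+5·6 = 30
B: 2·2+2·1 = 6 | 3·2+5·0 = 6
gcd(2,2,3,5) = 1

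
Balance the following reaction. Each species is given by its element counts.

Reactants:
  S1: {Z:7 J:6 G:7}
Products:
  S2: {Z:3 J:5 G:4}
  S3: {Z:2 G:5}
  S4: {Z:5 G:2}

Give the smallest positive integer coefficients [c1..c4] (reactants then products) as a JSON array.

Z: 5·7 = 35 | 6·3+1·2+3·5 = 35
J: 5·6 = 30 | 6·5+1·0+3·0 = 30
G: 5·7 = 35 | 6·4+1·5+3·2 = 35
gcd(5,6,1,3) = 1

Coefficients: [5, 6, 1, 3]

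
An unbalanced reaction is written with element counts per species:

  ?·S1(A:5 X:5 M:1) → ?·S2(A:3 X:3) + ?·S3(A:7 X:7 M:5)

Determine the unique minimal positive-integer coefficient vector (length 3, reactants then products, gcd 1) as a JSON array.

A: 5·5 = 25 | 6·3+1·7 = 25
X: 5·5 = 25 | 6·3+1·7 = 25
M: 5·1 = 5 | 6·0+1·5 = 5
gcd(5,6,1) = 1

Coefficients: [5, 6, 1]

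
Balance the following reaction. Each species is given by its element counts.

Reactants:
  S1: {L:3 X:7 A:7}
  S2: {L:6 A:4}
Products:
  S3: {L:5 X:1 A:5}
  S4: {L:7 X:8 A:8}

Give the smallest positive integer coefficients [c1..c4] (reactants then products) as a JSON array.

L: 3·3+5·6 = 39 | 5·5+2·7 = 39
X: 3·7+5·0 = 21 | 5·1+2·8 = 21
A: 3·7+5·4 = 41 | 5·5+2·8 = 41
gcd(3,5,5,2) = 1

Coefficients: [3, 5, 5, 2]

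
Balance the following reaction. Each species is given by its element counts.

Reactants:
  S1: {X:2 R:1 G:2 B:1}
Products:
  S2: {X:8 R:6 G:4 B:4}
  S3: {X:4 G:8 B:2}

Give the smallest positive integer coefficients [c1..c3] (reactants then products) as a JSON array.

Coefficients: [6, 1, 1]

X: 6·2 = 12 | 1·8+1·4 = 12
R: 6·1 = 6 | 1·6+1·0 = 6
G: 6·2 = 12 | 1·4+1·8 = 12
B: 6·1 = 6 | 1·4+1·2 = 6
gcd(6,1,1) = 1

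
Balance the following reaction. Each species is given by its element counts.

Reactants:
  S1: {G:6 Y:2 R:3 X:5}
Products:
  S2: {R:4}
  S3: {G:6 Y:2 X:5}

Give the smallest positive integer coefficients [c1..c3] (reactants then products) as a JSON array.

Coefficients: [4, 3, 4]

G: 4·6 = 24 | 3·0+4·6 = 24
Y: 4·2 = 8 | 3·0+4·2 = 8
R: 4·3 = 12 | 3·4+4·0 = 12
X: 4·5 = 20 | 3·0+4·5 = 20
gcd(4,3,4) = 1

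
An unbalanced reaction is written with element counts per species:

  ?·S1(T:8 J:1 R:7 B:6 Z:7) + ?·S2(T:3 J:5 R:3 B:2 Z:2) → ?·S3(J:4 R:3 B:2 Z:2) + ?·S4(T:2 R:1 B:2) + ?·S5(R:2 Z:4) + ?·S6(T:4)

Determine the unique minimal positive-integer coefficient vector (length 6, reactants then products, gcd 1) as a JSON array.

T: 2·8+2·3 = 22 | 3·0+5·2+3·0+3·4 = 22
J: 2·1+2·5 = 12 | 3·4+5·0+3·0+3·0 = 12
R: 2·7+2·3 = 20 | 3·3+5·1+3·2+3·0 = 20
B: 2·6+2·2 = 16 | 3·2+5·2+3·0+3·0 = 16
Z: 2·7+2·2 = 18 | 3·2+5·0+3·4+3·0 = 18
gcd(2,2,3,5,3,3) = 1

Coefficients: [2, 2, 3, 5, 3, 3]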